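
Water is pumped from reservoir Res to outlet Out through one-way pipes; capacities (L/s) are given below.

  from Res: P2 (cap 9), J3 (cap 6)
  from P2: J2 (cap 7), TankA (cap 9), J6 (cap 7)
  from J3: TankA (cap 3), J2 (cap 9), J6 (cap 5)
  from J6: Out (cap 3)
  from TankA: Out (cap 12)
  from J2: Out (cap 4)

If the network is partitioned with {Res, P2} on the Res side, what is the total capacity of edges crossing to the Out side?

29

Edges leaving {Res, P2}: Res→J3 (6), P2→J6 (7), P2→TankA (9), P2→J2 (7).
Cut capacity = 6 + 7 + 9 + 7 = 29.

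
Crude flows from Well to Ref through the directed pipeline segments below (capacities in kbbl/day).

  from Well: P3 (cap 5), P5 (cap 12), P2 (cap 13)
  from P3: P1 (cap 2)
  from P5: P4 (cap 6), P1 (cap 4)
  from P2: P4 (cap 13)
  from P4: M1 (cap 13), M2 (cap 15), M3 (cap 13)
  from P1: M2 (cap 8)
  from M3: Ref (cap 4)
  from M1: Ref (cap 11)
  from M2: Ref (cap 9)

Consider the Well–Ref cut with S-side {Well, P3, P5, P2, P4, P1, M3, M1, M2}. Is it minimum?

Yes — it is a minimum cut (capacity 24).

Given cut capacity: 4 + 11 + 9 = 24.
Augment Well→P3→P1→M2→Ref: bottleneck 2, flow now 2.
Augment Well→P5→P4→M3→Ref: bottleneck 4, flow now 6.
Augment Well→P5→P4→M1→Ref: bottleneck 2, flow now 8.
Augment Well→P5→P1→M2→Ref: bottleneck 4, flow now 12.
Augment Well→P2→P4→M1→Ref: bottleneck 9, flow now 21.
Augment Well→P2→P4→M2→Ref: bottleneck 3, flow now 24.
No augmenting path remains; maximum flow = 24.
Cut capacity 24 equals the max flow, so it is a minimum cut.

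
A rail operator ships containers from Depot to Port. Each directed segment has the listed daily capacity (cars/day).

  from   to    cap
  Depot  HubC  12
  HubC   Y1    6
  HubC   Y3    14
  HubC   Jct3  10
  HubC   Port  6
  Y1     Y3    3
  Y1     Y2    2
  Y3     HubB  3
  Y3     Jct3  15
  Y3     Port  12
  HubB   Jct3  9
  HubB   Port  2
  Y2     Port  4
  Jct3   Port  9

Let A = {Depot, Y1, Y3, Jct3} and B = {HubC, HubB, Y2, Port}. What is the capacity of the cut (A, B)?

Edges leaving {Depot, Y1, Y3, Jct3}: Depot→HubC (12), Y1→Y2 (2), Y3→HubB (3), Y3→Port (12), Jct3→Port (9).
Cut capacity = 12 + 2 + 3 + 12 + 9 = 38.

38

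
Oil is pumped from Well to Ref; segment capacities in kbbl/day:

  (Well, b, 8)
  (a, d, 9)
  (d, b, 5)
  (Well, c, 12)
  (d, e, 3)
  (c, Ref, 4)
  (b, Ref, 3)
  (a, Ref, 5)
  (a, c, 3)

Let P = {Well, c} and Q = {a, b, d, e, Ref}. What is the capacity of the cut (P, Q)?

Edges leaving {Well, c}: Well→b (8), c→Ref (4).
Cut capacity = 8 + 4 = 12.

12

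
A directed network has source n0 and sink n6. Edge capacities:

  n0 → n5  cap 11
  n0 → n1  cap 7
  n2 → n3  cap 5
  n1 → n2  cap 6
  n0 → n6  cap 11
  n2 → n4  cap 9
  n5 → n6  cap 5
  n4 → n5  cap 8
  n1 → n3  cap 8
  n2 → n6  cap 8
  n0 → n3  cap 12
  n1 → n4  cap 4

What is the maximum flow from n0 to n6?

Augment n0→n6: bottleneck 11, flow now 11.
Augment n0→n5→n6: bottleneck 5, flow now 16.
Augment n0→n1→n2→n6: bottleneck 6, flow now 22.
No augmenting path remains; maximum flow = 22.
In the residual graph, reachable from n0: {n0, n1, n3, n4, n5}.
Min-cut edges: n0→n6 (11), n1→n2 (6), n5→n6 (5); capacity 11 + 6 + 5 = 22.
This cut is saturated, so no flow can exceed 22.

22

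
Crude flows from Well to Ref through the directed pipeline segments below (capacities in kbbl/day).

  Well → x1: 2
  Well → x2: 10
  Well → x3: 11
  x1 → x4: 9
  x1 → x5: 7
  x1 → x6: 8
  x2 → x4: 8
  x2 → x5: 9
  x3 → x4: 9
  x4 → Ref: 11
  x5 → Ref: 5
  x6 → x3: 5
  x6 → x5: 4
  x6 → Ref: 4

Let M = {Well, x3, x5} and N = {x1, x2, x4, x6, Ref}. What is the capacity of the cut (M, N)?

Edges leaving {Well, x3, x5}: Well→x1 (2), Well→x2 (10), x3→x4 (9), x5→Ref (5).
Cut capacity = 2 + 10 + 9 + 5 = 26.

26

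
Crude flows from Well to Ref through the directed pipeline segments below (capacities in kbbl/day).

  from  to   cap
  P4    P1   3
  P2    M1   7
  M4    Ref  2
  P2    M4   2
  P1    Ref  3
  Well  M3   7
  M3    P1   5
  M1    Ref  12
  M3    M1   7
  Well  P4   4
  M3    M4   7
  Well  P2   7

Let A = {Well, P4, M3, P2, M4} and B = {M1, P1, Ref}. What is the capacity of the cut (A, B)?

Edges leaving {Well, P4, M3, P2, M4}: P4→P1 (3), M3→M1 (7), M3→P1 (5), P2→M1 (7), M4→Ref (2).
Cut capacity = 3 + 7 + 5 + 7 + 2 = 24.

24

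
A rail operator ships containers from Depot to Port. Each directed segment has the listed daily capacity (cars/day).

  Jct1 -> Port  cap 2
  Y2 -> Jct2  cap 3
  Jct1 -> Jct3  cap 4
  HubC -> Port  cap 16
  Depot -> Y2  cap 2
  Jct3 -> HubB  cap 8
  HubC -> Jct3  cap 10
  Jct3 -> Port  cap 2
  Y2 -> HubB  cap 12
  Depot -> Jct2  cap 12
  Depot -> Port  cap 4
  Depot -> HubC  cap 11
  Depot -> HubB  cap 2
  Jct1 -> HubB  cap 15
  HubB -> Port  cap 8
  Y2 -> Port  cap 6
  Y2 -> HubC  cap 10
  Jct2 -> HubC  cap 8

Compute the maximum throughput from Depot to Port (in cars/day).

Augment Depot→Port: bottleneck 4, flow now 4.
Augment Depot→Y2→Port: bottleneck 2, flow now 6.
Augment Depot→HubC→Port: bottleneck 11, flow now 17.
Augment Depot→HubB→Port: bottleneck 2, flow now 19.
Augment Depot→Jct2→HubC→Port: bottleneck 5, flow now 24.
Augment Depot→Jct2→HubC→Jct3→Port: bottleneck 2, flow now 26.
Augment Depot→Jct2→HubC→Jct3→HubB→Port: bottleneck 1, flow now 27.
No augmenting path remains; maximum flow = 27.
In the residual graph, reachable from Depot: {Depot, Jct2}.
Min-cut edges: Depot→Y2 (2), Depot→HubC (11), Depot→HubB (2), Depot→Port (4), Jct2→HubC (8); capacity 2 + 11 + 2 + 4 + 8 = 27.
This cut is saturated, so no flow can exceed 27.

27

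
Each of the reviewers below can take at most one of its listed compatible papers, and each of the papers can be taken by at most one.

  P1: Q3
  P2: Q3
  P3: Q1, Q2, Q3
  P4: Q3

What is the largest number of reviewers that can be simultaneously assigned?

2

Unit-capacity flow: source→left, listed edges, right→sink; max matching = max flow.
Augmenting path P1→Q3 (+1); matched 1.
Augmenting path P3→Q1 (+1); matched 2.
No augmenting path remains; maximum matching = 2.
König certificate: {P3, Q3} is a vertex cover of size 2 (every listed pair touches it), so no matching can be larger.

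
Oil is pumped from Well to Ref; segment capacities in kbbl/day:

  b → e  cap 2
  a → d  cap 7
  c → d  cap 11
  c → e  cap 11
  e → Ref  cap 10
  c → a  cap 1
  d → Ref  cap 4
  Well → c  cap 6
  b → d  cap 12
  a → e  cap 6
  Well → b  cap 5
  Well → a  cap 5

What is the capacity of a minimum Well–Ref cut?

14

Augment Well→a→d→Ref: bottleneck 4, flow now 4.
Augment Well→a→e→Ref: bottleneck 1, flow now 5.
Augment Well→b→e→Ref: bottleneck 2, flow now 7.
Augment Well→c→e→Ref: bottleneck 6, flow now 13.
Augment Well→b→d→a→e→Ref: bottleneck 1, flow now 14. (uses reverse residual edge)
No augmenting path remains; maximum flow = 14.
By max-flow min-cut, the minimum cut capacity equals the max flow.
In the residual graph, reachable from Well: {Well, a, b, c, d, e}.
Min-cut edges: d→Ref (4), e→Ref (10); capacity 4 + 10 = 14.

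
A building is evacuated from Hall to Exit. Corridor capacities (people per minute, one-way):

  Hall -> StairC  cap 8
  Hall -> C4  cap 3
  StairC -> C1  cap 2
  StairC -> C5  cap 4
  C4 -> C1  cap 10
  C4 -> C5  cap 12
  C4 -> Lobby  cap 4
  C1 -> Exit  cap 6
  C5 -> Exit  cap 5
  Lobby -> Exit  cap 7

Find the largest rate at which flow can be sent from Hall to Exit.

Augment Hall→StairC→C1→Exit: bottleneck 2, flow now 2.
Augment Hall→StairC→C5→Exit: bottleneck 4, flow now 6.
Augment Hall→C4→C1→Exit: bottleneck 3, flow now 9.
No augmenting path remains; maximum flow = 9.
In the residual graph, reachable from Hall: {Hall, StairC}.
Min-cut edges: Hall→C4 (3), StairC→C1 (2), StairC→C5 (4); capacity 3 + 2 + 4 = 9.
This cut is saturated, so no flow can exceed 9.

9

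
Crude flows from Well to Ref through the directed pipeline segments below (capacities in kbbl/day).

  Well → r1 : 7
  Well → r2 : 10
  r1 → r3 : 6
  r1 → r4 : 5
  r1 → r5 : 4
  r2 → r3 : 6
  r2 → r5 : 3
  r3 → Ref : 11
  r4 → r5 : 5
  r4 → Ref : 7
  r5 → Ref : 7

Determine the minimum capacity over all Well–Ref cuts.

Augment Well→r1→r3→Ref: bottleneck 6, flow now 6.
Augment Well→r1→r4→Ref: bottleneck 1, flow now 7.
Augment Well→r2→r3→Ref: bottleneck 5, flow now 12.
Augment Well→r2→r5→Ref: bottleneck 3, flow now 15.
Augment Well→r2→r3→r1→r4→Ref: bottleneck 1, flow now 16. (uses reverse residual edge)
No augmenting path remains; maximum flow = 16.
By max-flow min-cut, the minimum cut capacity equals the max flow.
In the residual graph, reachable from Well: {Well, r2}.
Min-cut edges: Well→r1 (7), r2→r3 (6), r2→r5 (3); capacity 7 + 6 + 3 = 16.

16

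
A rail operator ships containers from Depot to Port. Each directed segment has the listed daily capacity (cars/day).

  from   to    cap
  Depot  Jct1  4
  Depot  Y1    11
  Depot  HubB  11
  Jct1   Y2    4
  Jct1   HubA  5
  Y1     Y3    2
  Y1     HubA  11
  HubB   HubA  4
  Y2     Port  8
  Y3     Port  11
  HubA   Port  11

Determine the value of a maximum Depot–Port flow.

17

Augment Depot→Jct1→Y2→Port: bottleneck 4, flow now 4.
Augment Depot→Y1→Y3→Port: bottleneck 2, flow now 6.
Augment Depot→Y1→HubA→Port: bottleneck 9, flow now 15.
Augment Depot→HubB→HubA→Port: bottleneck 2, flow now 17.
No augmenting path remains; maximum flow = 17.
In the residual graph, reachable from Depot: {Depot, Y1, HubB, HubA}.
Min-cut edges: Depot→Jct1 (4), Y1→Y3 (2), HubA→Port (11); capacity 4 + 2 + 11 = 17.
This cut is saturated, so no flow can exceed 17.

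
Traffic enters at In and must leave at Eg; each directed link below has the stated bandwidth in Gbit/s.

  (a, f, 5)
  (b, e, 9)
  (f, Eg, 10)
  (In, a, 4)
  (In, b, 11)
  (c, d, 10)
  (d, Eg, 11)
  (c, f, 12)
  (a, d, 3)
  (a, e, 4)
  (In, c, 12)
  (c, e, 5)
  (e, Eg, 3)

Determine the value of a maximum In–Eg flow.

19

Augment In→a→d→Eg: bottleneck 3, flow now 3.
Augment In→a→e→Eg: bottleneck 1, flow now 4.
Augment In→b→e→Eg: bottleneck 2, flow now 6.
Augment In→c→d→Eg: bottleneck 8, flow now 14.
Augment In→c→f→Eg: bottleneck 4, flow now 18.
Augment In→b→e→a→f→Eg: bottleneck 1, flow now 19. (uses reverse residual edge)
No augmenting path remains; maximum flow = 19.
In the residual graph, reachable from In: {In, b, e}.
Min-cut edges: In→a (4), In→c (12), e→Eg (3); capacity 4 + 12 + 3 = 19.
This cut is saturated, so no flow can exceed 19.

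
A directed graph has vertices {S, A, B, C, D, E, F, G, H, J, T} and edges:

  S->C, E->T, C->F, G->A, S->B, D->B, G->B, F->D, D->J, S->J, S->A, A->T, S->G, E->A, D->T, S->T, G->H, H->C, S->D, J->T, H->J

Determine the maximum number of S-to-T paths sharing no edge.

4

Assign every edge capacity 1; by Menger, the answer equals the max flow.
Path S→T (+1); total 1.
Path S→A→T (+1); total 2.
Path S→D→T (+1); total 3.
Path S→J→T (+1); total 4.
No residual S→T path; max flow = 4.
Certifying cut of size 4: {A→T, D→T, J→T, S→T}.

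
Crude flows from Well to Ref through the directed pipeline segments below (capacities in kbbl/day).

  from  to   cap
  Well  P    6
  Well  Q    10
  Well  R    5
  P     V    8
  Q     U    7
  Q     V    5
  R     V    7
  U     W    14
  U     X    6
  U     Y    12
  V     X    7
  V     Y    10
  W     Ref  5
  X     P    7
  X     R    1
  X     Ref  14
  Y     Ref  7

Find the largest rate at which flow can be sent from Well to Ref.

Augment Well→P→V→X→Ref: bottleneck 6, flow now 6.
Augment Well→Q→U→W→Ref: bottleneck 5, flow now 11.
Augment Well→Q→U→X→Ref: bottleneck 2, flow now 13.
Augment Well→Q→V→X→Ref: bottleneck 1, flow now 14.
Augment Well→Q→V→Y→Ref: bottleneck 2, flow now 16.
Augment Well→R→V→Y→Ref: bottleneck 5, flow now 21.
No augmenting path remains; maximum flow = 21.
In the residual graph, reachable from Well: {Well}.
Min-cut edges: Well→P (6), Well→Q (10), Well→R (5); capacity 6 + 10 + 5 = 21.
This cut is saturated, so no flow can exceed 21.

21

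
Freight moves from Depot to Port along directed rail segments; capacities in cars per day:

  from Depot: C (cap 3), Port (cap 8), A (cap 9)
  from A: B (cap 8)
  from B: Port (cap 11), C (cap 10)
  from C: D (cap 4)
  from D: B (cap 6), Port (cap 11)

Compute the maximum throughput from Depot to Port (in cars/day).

Augment Depot→Port: bottleneck 8, flow now 8.
Augment Depot→A→B→Port: bottleneck 8, flow now 16.
Augment Depot→C→D→Port: bottleneck 3, flow now 19.
No augmenting path remains; maximum flow = 19.
In the residual graph, reachable from Depot: {Depot, A}.
Min-cut edges: Depot→C (3), Depot→Port (8), A→B (8); capacity 3 + 8 + 8 = 19.
This cut is saturated, so no flow can exceed 19.

19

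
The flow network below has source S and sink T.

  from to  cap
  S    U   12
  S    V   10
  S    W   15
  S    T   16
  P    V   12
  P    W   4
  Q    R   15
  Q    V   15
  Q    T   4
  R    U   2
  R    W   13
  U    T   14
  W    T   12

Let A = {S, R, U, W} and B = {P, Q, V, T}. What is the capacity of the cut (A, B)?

Edges leaving {S, R, U, W}: S→V (10), S→T (16), U→T (14), W→T (12).
Cut capacity = 10 + 16 + 14 + 12 = 52.

52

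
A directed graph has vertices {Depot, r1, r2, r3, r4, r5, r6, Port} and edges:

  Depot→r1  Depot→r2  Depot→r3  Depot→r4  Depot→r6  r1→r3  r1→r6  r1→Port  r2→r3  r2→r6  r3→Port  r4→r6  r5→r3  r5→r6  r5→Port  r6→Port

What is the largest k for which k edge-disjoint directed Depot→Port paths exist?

3

Assign every edge capacity 1; by Menger, the answer equals the max flow.
Path Depot→r1→Port (+1); total 1.
Path Depot→r3→Port (+1); total 2.
Path Depot→r6→Port (+1); total 3.
No residual Depot→Port path; max flow = 3.
Certifying cut of size 3: {Depot→r1, r3→Port, r6→Port}.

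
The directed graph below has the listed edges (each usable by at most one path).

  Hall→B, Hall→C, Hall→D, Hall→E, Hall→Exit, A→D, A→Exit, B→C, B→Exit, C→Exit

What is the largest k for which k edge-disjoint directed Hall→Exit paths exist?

Assign every edge capacity 1; by Menger, the answer equals the max flow.
Path Hall→Exit (+1); total 1.
Path Hall→B→Exit (+1); total 2.
Path Hall→C→Exit (+1); total 3.
No residual Hall→Exit path; max flow = 3.
Certifying cut of size 3: {Hall→B, Hall→C, Hall→Exit}.

3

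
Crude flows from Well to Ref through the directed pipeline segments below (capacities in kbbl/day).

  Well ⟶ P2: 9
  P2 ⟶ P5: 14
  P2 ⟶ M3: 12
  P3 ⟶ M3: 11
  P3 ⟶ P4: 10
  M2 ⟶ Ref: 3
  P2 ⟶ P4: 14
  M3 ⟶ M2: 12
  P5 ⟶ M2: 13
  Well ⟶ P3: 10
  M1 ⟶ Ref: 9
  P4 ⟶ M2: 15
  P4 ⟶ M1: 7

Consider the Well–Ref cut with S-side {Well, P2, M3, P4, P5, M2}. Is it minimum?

No — its capacity is 20, but the minimum cut has capacity 10.

Given cut capacity: 10 + 7 + 3 = 20.
Augment Well→P3→M3→M2→Ref: bottleneck 3, flow now 3.
Augment Well→P3→P4→M1→Ref: bottleneck 7, flow now 10.
No augmenting path remains; maximum flow = 10.
In the residual graph, reachable from Well: {Well, P3, P2, M3, P4, P5, M2}.
Min-cut edges: P4→M1 (7), M2→Ref (3); capacity 7 + 3 = 10.
Cut capacity 20 exceeds the max flow 10, so it is not minimum.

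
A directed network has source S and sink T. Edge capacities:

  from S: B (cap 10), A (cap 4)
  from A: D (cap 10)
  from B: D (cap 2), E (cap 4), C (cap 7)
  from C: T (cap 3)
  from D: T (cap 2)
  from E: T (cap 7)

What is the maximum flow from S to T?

Augment S→A→D→T: bottleneck 2, flow now 2.
Augment S→B→C→T: bottleneck 3, flow now 5.
Augment S→B→E→T: bottleneck 4, flow now 9.
No augmenting path remains; maximum flow = 9.
In the residual graph, reachable from S: {S, A, B, C, D}.
Min-cut edges: B→E (4), C→T (3), D→T (2); capacity 4 + 3 + 2 = 9.
This cut is saturated, so no flow can exceed 9.

9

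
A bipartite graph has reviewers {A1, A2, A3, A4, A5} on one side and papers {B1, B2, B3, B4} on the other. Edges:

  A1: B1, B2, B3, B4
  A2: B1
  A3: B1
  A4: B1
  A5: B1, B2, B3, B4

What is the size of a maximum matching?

Unit-capacity flow: source→left, listed edges, right→sink; max matching = max flow.
Augmenting path A1→B1 (+1); matched 1.
Augmenting path A5→B2 (+1); matched 2.
Augmenting path A2→B1→A1→B3 (+1); matched 3.
No augmenting path remains; maximum matching = 3.
König certificate: {A1, A5, B1} is a vertex cover of size 3 (every listed pair touches it), so no matching can be larger.

3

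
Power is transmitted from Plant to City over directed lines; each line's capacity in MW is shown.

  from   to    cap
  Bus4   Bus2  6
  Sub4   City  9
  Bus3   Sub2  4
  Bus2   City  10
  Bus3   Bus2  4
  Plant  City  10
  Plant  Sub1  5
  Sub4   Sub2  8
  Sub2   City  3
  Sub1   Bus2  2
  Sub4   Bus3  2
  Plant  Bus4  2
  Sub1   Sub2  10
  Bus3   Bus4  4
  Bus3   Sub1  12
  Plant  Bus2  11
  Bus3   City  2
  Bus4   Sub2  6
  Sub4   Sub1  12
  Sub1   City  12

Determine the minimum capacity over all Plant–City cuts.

Augment Plant→City: bottleneck 10, flow now 10.
Augment Plant→Sub1→City: bottleneck 5, flow now 15.
Augment Plant→Bus2→City: bottleneck 10, flow now 25.
Augment Plant→Bus4→Sub2→City: bottleneck 2, flow now 27.
No augmenting path remains; maximum flow = 27.
By max-flow min-cut, the minimum cut capacity equals the max flow.
In the residual graph, reachable from Plant: {Plant, Bus2}.
Min-cut edges: Plant→Sub1 (5), Plant→Bus4 (2), Plant→City (10), Bus2→City (10); capacity 5 + 2 + 10 + 10 = 27.

27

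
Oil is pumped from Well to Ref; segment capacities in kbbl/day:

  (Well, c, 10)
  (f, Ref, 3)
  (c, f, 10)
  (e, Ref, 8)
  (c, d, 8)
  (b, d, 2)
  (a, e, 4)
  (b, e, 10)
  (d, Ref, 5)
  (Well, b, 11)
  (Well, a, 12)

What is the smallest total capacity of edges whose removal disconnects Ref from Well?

Augment Well→a→e→Ref: bottleneck 4, flow now 4.
Augment Well→b→d→Ref: bottleneck 2, flow now 6.
Augment Well→b→e→Ref: bottleneck 4, flow now 10.
Augment Well→c→d→Ref: bottleneck 3, flow now 13.
Augment Well→c→f→Ref: bottleneck 3, flow now 16.
No augmenting path remains; maximum flow = 16.
By max-flow min-cut, the minimum cut capacity equals the max flow.
In the residual graph, reachable from Well: {Well, a, b, c, d, e, f}.
Min-cut edges: d→Ref (5), e→Ref (8), f→Ref (3); capacity 5 + 8 + 3 = 16.

16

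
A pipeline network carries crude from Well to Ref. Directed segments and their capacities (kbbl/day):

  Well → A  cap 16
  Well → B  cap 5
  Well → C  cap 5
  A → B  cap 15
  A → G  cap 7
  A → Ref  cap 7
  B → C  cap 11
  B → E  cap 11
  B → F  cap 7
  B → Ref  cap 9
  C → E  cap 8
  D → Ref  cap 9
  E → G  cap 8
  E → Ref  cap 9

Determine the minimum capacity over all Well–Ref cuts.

25

Augment Well→A→Ref: bottleneck 7, flow now 7.
Augment Well→B→Ref: bottleneck 5, flow now 12.
Augment Well→A→B→Ref: bottleneck 4, flow now 16.
Augment Well→C→E→Ref: bottleneck 5, flow now 21.
Augment Well→A→B→E→Ref: bottleneck 4, flow now 25.
No augmenting path remains; maximum flow = 25.
By max-flow min-cut, the minimum cut capacity equals the max flow.
In the residual graph, reachable from Well: {Well, A, B, C, E, F, G}.
Min-cut edges: A→Ref (7), B→Ref (9), E→Ref (9); capacity 7 + 9 + 9 = 25.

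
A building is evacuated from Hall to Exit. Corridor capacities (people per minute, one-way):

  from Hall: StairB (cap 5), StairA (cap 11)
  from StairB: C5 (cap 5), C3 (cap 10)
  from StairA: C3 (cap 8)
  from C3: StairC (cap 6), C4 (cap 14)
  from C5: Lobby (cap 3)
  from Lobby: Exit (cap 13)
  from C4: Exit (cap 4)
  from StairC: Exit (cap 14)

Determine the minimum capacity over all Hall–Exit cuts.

Augment Hall→StairB→C3→C4→Exit: bottleneck 4, flow now 4.
Augment Hall→StairB→C3→StairC→Exit: bottleneck 1, flow now 5.
Augment Hall→StairA→C3→StairC→Exit: bottleneck 5, flow now 10.
Augment Hall→StairA→C3→StairB→C5→Lobby→Exit: bottleneck 3, flow now 13. (uses reverse residual edge)
No augmenting path remains; maximum flow = 13.
By max-flow min-cut, the minimum cut capacity equals the max flow.
In the residual graph, reachable from Hall: {Hall, StairA}.
Min-cut edges: Hall→StairB (5), StairA→C3 (8); capacity 5 + 8 = 13.

13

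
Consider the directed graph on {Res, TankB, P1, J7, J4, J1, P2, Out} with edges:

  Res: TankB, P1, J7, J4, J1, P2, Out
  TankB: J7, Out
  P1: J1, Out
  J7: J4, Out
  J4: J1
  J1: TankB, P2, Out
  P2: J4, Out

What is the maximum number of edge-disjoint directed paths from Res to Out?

Assign every edge capacity 1; by Menger, the answer equals the max flow.
Path Res→Out (+1); total 1.
Path Res→TankB→Out (+1); total 2.
Path Res→P1→Out (+1); total 3.
Path Res→J7→Out (+1); total 4.
Path Res→J1→Out (+1); total 5.
Path Res→P2→Out (+1); total 6.
No residual Res→Out path; max flow = 6.
Certifying cut of size 6: {J1→Out, J7→Out, P2→Out, Res→Out, Res→P1, TankB→Out}.

6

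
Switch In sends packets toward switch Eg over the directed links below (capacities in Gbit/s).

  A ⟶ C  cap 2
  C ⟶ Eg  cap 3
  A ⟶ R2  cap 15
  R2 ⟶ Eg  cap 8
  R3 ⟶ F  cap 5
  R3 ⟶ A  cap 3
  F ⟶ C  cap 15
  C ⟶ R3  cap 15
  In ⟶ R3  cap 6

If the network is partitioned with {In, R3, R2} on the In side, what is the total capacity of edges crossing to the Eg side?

16

Edges leaving {In, R3, R2}: R3→A (3), R3→F (5), R2→Eg (8).
Cut capacity = 3 + 5 + 8 = 16.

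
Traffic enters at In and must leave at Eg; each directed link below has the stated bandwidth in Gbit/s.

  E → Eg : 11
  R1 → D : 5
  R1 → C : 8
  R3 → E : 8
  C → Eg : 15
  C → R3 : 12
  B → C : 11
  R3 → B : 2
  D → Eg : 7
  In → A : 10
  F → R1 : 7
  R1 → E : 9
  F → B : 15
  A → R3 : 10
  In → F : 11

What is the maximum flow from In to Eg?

21

Augment In→A→R3→E→Eg: bottleneck 8, flow now 8.
Augment In→F→R1→C→Eg: bottleneck 7, flow now 15.
Augment In→F→B→C→Eg: bottleneck 4, flow now 19.
Augment In→A→R3→B→C→Eg: bottleneck 2, flow now 21.
No augmenting path remains; maximum flow = 21.
In the residual graph, reachable from In: {In}.
Min-cut edges: In→A (10), In→F (11); capacity 10 + 11 = 21.
This cut is saturated, so no flow can exceed 21.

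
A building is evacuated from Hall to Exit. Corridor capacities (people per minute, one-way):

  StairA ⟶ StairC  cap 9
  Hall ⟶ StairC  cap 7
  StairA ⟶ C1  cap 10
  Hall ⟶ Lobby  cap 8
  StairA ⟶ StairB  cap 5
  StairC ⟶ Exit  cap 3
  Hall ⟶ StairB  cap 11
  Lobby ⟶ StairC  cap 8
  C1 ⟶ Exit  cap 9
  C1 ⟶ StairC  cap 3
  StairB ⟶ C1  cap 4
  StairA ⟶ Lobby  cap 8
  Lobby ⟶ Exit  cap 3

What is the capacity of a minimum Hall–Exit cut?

Augment Hall→Lobby→Exit: bottleneck 3, flow now 3.
Augment Hall→StairC→Exit: bottleneck 3, flow now 6.
Augment Hall→StairB→C1→Exit: bottleneck 4, flow now 10.
No augmenting path remains; maximum flow = 10.
By max-flow min-cut, the minimum cut capacity equals the max flow.
In the residual graph, reachable from Hall: {Hall, Lobby, StairB, StairC}.
Min-cut edges: Lobby→Exit (3), StairB→C1 (4), StairC→Exit (3); capacity 3 + 4 + 3 = 10.

10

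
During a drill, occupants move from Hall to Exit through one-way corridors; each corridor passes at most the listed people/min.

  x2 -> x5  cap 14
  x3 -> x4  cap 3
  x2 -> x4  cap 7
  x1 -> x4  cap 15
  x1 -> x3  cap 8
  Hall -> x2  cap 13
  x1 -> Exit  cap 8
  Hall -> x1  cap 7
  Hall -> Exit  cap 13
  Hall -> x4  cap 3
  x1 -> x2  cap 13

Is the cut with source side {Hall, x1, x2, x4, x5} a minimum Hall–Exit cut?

Given cut capacity: 13 + 8 + 8 = 29.
Augment Hall→Exit: bottleneck 13, flow now 13.
Augment Hall→x1→Exit: bottleneck 7, flow now 20.
No augmenting path remains; maximum flow = 20.
In the residual graph, reachable from Hall: {Hall, x2, x4, x5}.
Min-cut edges: Hall→x1 (7), Hall→Exit (13); capacity 7 + 13 = 20.
Cut capacity 29 exceeds the max flow 20, so it is not minimum.

No — its capacity is 29, but the minimum cut has capacity 20.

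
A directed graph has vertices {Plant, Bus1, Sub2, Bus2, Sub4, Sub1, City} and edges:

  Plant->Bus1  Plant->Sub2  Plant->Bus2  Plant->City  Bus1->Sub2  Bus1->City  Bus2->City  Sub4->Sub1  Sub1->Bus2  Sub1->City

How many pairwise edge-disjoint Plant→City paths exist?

3

Assign every edge capacity 1; by Menger, the answer equals the max flow.
Path Plant→City (+1); total 1.
Path Plant→Bus1→City (+1); total 2.
Path Plant→Bus2→City (+1); total 3.
No residual Plant→City path; max flow = 3.
Certifying cut of size 3: {Plant→Bus1, Plant→Bus2, Plant→City}.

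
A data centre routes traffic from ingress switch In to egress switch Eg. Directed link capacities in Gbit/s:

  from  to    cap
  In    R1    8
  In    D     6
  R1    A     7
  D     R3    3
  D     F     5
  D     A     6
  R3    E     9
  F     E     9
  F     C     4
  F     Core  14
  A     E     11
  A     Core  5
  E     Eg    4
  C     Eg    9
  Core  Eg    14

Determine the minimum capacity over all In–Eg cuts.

Augment In→R1→A→E→Eg: bottleneck 4, flow now 4.
Augment In→R1→A→Core→Eg: bottleneck 3, flow now 7.
Augment In→D→F→C→Eg: bottleneck 4, flow now 11.
Augment In→D→F→Core→Eg: bottleneck 1, flow now 12.
Augment In→D→A→Core→Eg: bottleneck 1, flow now 13.
No augmenting path remains; maximum flow = 13.
By max-flow min-cut, the minimum cut capacity equals the max flow.
In the residual graph, reachable from In: {In, R1}.
Min-cut edges: In→D (6), R1→A (7); capacity 6 + 7 = 13.

13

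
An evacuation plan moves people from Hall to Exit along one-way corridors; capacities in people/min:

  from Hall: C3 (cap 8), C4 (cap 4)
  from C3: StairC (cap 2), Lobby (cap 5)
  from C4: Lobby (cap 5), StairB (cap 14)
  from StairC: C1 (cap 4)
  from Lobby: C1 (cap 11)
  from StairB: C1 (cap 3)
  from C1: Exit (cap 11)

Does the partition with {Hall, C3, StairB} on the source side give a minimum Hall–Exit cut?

No — its capacity is 14, but the minimum cut has capacity 11.

Given cut capacity: 4 + 2 + 5 + 3 = 14.
Augment Hall→C3→StairC→C1→Exit: bottleneck 2, flow now 2.
Augment Hall→C3→Lobby→C1→Exit: bottleneck 5, flow now 7.
Augment Hall→C4→Lobby→C1→Exit: bottleneck 4, flow now 11.
No augmenting path remains; maximum flow = 11.
In the residual graph, reachable from Hall: {Hall, C3}.
Min-cut edges: Hall→C4 (4), C3→StairC (2), C3→Lobby (5); capacity 4 + 2 + 5 = 11.
Cut capacity 14 exceeds the max flow 11, so it is not minimum.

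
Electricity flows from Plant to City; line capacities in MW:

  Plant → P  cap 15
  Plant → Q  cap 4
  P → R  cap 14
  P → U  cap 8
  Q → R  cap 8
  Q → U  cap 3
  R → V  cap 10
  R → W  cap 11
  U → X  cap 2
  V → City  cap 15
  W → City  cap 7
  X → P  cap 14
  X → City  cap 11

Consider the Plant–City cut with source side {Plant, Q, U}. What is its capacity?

Edges leaving {Plant, Q, U}: Plant→P (15), Q→R (8), U→X (2).
Cut capacity = 15 + 8 + 2 = 25.

25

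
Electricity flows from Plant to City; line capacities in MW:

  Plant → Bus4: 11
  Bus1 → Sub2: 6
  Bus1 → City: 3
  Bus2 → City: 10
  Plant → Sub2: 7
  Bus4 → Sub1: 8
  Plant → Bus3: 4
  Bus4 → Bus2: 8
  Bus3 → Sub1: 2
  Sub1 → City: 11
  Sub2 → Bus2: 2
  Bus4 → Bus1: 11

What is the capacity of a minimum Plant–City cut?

15

Augment Plant→Bus3→Sub1→City: bottleneck 2, flow now 2.
Augment Plant→Bus4→Bus2→City: bottleneck 8, flow now 10.
Augment Plant→Bus4→Bus1→City: bottleneck 3, flow now 13.
Augment Plant→Sub2→Bus2→City: bottleneck 2, flow now 15.
No augmenting path remains; maximum flow = 15.
By max-flow min-cut, the minimum cut capacity equals the max flow.
In the residual graph, reachable from Plant: {Plant, Bus3, Sub2}.
Min-cut edges: Plant→Bus4 (11), Bus3→Sub1 (2), Sub2→Bus2 (2); capacity 11 + 2 + 2 = 15.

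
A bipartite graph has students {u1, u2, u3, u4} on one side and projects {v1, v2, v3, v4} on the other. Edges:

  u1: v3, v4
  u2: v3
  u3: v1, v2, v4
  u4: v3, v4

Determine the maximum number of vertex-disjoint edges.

Unit-capacity flow: source→left, listed edges, right→sink; max matching = max flow.
Augmenting path u1→v3 (+1); matched 1.
Augmenting path u3→v1 (+1); matched 2.
Augmenting path u4→v4 (+1); matched 3.
No augmenting path remains; maximum matching = 3.
König certificate: {u3, v3, v4} is a vertex cover of size 3 (every listed pair touches it), so no matching can be larger.

3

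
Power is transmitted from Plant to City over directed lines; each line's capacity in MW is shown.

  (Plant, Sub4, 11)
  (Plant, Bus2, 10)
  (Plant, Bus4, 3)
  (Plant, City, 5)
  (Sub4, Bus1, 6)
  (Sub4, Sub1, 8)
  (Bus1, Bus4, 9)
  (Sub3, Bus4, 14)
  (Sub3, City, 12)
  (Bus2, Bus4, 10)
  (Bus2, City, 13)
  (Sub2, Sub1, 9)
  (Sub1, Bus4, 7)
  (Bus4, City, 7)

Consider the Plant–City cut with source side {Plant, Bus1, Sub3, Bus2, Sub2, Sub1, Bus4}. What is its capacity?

48

Edges leaving {Plant, Bus1, Sub3, Bus2, Sub2, Sub1, Bus4}: Plant→Sub4 (11), Plant→City (5), Sub3→City (12), Bus2→City (13), Bus4→City (7).
Cut capacity = 11 + 5 + 12 + 13 + 7 = 48.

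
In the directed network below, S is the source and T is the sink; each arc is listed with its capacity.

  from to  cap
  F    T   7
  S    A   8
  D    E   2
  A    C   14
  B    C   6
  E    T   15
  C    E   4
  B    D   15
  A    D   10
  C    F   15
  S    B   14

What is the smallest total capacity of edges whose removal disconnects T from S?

Augment S→A→C→E→T: bottleneck 4, flow now 4.
Augment S→A→C→F→T: bottleneck 4, flow now 8.
Augment S→B→C→F→T: bottleneck 3, flow now 11.
Augment S→B→D→E→T: bottleneck 2, flow now 13.
No augmenting path remains; maximum flow = 13.
By max-flow min-cut, the minimum cut capacity equals the max flow.
In the residual graph, reachable from S: {S, A, B, C, D, F}.
Min-cut edges: C→E (4), D→E (2), F→T (7); capacity 4 + 2 + 7 = 13.

13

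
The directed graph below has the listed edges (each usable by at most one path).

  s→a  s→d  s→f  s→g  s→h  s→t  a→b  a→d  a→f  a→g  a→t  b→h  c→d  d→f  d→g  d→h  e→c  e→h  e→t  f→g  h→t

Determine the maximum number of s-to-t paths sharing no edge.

3

Assign every edge capacity 1; by Menger, the answer equals the max flow.
Path s→t (+1); total 1.
Path s→a→t (+1); total 2.
Path s→h→t (+1); total 3.
No residual s→t path; max flow = 3.
Certifying cut of size 3: {h→t, s→a, s→t}.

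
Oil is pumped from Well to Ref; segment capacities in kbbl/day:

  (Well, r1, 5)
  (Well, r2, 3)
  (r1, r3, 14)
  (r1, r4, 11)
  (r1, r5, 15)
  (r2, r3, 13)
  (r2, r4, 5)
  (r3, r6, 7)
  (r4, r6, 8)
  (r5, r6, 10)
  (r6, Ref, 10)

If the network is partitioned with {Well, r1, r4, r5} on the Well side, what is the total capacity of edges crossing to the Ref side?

35

Edges leaving {Well, r1, r4, r5}: Well→r2 (3), r1→r3 (14), r4→r6 (8), r5→r6 (10).
Cut capacity = 3 + 14 + 8 + 10 = 35.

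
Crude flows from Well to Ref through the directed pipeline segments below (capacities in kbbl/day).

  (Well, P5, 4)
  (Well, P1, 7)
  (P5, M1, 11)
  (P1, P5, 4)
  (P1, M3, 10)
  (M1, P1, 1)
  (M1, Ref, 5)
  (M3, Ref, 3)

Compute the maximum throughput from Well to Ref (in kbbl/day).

8

Augment Well→P5→M1→Ref: bottleneck 4, flow now 4.
Augment Well→P1→M3→Ref: bottleneck 3, flow now 7.
Augment Well→P1→P5→M1→Ref: bottleneck 1, flow now 8.
No augmenting path remains; maximum flow = 8.
In the residual graph, reachable from Well: {Well, P5, P1, M1, M3}.
Min-cut edges: M1→Ref (5), M3→Ref (3); capacity 5 + 3 = 8.
This cut is saturated, so no flow can exceed 8.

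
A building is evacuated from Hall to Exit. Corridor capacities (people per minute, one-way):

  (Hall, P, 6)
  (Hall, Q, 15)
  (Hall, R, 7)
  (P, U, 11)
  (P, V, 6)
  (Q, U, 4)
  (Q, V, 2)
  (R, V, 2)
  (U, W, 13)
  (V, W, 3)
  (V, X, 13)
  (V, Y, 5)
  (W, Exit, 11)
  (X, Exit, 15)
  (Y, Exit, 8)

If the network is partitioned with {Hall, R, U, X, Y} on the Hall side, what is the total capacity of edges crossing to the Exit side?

59

Edges leaving {Hall, R, U, X, Y}: Hall→P (6), Hall→Q (15), R→V (2), U→W (13), X→Exit (15), Y→Exit (8).
Cut capacity = 6 + 15 + 2 + 13 + 15 + 8 = 59.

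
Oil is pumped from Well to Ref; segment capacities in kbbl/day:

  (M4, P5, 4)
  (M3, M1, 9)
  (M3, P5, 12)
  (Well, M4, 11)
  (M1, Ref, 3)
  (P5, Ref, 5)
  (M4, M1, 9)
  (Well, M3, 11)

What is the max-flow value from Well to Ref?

Augment Well→M4→P5→Ref: bottleneck 4, flow now 4.
Augment Well→M4→M1→Ref: bottleneck 3, flow now 7.
Augment Well→M3→P5→Ref: bottleneck 1, flow now 8.
No augmenting path remains; maximum flow = 8.
In the residual graph, reachable from Well: {Well, M4, M3, P5, M1}.
Min-cut edges: P5→Ref (5), M1→Ref (3); capacity 5 + 3 = 8.
This cut is saturated, so no flow can exceed 8.

8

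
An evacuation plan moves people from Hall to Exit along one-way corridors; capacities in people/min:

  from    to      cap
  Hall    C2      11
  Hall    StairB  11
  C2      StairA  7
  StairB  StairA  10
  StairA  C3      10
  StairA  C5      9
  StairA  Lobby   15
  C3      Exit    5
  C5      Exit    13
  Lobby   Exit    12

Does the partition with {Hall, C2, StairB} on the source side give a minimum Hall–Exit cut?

Yes — it is a minimum cut (capacity 17).

Given cut capacity: 7 + 10 = 17.
Augment Hall→C2→StairA→C3→Exit: bottleneck 5, flow now 5.
Augment Hall→C2→StairA→C5→Exit: bottleneck 2, flow now 7.
Augment Hall→StairB→StairA→C5→Exit: bottleneck 7, flow now 14.
Augment Hall→StairB→StairA→Lobby→Exit: bottleneck 3, flow now 17.
No augmenting path remains; maximum flow = 17.
Cut capacity 17 equals the max flow, so it is a minimum cut.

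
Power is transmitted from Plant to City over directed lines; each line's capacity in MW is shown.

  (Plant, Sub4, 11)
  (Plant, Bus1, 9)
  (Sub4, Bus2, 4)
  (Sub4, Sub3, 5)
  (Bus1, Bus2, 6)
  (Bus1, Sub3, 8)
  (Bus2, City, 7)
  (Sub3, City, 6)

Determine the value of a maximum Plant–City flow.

13

Augment Plant→Sub4→Bus2→City: bottleneck 4, flow now 4.
Augment Plant→Sub4→Sub3→City: bottleneck 5, flow now 9.
Augment Plant→Bus1→Bus2→City: bottleneck 3, flow now 12.
Augment Plant→Bus1→Sub3→City: bottleneck 1, flow now 13.
No augmenting path remains; maximum flow = 13.
In the residual graph, reachable from Plant: {Plant, Sub4, Bus1, Bus2, Sub3}.
Min-cut edges: Bus2→City (7), Sub3→City (6); capacity 7 + 6 = 13.
This cut is saturated, so no flow can exceed 13.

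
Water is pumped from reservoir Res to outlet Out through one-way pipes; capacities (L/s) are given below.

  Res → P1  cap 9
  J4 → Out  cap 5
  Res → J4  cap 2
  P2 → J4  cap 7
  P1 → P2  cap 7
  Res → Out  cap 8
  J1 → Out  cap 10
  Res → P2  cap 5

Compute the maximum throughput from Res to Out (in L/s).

13

Augment Res→Out: bottleneck 8, flow now 8.
Augment Res→J4→Out: bottleneck 2, flow now 10.
Augment Res→P2→J4→Out: bottleneck 3, flow now 13.
No augmenting path remains; maximum flow = 13.
In the residual graph, reachable from Res: {Res, P1, P2, J4}.
Min-cut edges: Res→Out (8), J4→Out (5); capacity 8 + 5 = 13.
This cut is saturated, so no flow can exceed 13.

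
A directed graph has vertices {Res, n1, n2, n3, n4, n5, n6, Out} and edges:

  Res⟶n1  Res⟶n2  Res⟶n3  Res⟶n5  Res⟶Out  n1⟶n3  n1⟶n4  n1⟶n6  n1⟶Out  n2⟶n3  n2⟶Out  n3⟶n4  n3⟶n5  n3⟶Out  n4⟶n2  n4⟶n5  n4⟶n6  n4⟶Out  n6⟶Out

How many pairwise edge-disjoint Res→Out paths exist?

4

Assign every edge capacity 1; by Menger, the answer equals the max flow.
Path Res→Out (+1); total 1.
Path Res→n1→Out (+1); total 2.
Path Res→n2→Out (+1); total 3.
Path Res→n3→Out (+1); total 4.
No residual Res→Out path; max flow = 4.
Certifying cut of size 4: {Res→Out, Res→n1, Res→n2, Res→n3}.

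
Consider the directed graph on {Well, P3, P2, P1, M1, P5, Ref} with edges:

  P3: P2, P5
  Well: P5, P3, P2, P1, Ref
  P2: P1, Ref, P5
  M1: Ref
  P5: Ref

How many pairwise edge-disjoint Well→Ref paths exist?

3

Assign every edge capacity 1; by Menger, the answer equals the max flow.
Path Well→Ref (+1); total 1.
Path Well→P2→Ref (+1); total 2.
Path Well→P5→Ref (+1); total 3.
No residual Well→Ref path; max flow = 3.
Certifying cut of size 3: {P2→Ref, P5→Ref, Well→Ref}.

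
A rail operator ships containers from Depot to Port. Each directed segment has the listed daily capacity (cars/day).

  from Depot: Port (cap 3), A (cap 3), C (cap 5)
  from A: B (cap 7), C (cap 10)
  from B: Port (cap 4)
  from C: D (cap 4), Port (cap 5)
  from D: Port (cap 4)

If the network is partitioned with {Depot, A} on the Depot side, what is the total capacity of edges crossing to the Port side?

25

Edges leaving {Depot, A}: Depot→C (5), Depot→Port (3), A→B (7), A→C (10).
Cut capacity = 5 + 3 + 7 + 10 = 25.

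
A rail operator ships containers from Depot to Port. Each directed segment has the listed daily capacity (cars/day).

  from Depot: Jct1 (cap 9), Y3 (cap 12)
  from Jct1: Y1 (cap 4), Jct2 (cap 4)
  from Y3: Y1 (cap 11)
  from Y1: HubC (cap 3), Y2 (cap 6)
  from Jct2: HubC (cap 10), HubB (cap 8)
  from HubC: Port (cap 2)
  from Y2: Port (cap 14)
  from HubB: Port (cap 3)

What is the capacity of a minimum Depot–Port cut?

11

Augment Depot→Jct1→Y1→HubC→Port: bottleneck 2, flow now 2.
Augment Depot→Jct1→Y1→Y2→Port: bottleneck 2, flow now 4.
Augment Depot→Jct1→Jct2→HubB→Port: bottleneck 3, flow now 7.
Augment Depot→Y3→Y1→Y2→Port: bottleneck 4, flow now 11.
No augmenting path remains; maximum flow = 11.
By max-flow min-cut, the minimum cut capacity equals the max flow.
In the residual graph, reachable from Depot: {Depot, Jct1, Y3, Y1, Jct2, HubC, HubB}.
Min-cut edges: Y1→Y2 (6), HubC→Port (2), HubB→Port (3); capacity 6 + 2 + 3 = 11.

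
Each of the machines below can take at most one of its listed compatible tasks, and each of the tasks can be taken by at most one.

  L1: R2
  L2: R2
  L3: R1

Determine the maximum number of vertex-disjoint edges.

2

Unit-capacity flow: source→left, listed edges, right→sink; max matching = max flow.
Augmenting path L1→R2 (+1); matched 1.
Augmenting path L3→R1 (+1); matched 2.
No augmenting path remains; maximum matching = 2.
König certificate: {L3, R2} is a vertex cover of size 2 (every listed pair touches it), so no matching can be larger.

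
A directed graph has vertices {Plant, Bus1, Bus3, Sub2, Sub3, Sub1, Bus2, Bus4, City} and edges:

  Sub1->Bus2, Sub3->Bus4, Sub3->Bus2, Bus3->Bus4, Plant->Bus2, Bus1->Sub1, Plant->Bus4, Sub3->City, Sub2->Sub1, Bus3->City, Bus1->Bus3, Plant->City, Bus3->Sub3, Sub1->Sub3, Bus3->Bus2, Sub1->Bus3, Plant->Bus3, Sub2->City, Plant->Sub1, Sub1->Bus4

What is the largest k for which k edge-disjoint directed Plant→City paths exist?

3

Assign every edge capacity 1; by Menger, the answer equals the max flow.
Path Plant→City (+1); total 1.
Path Plant→Bus3→City (+1); total 2.
Path Plant→Sub1→Sub3→City (+1); total 3.
No residual Plant→City path; max flow = 3.
Certifying cut of size 3: {Plant→Bus3, Plant→City, Plant→Sub1}.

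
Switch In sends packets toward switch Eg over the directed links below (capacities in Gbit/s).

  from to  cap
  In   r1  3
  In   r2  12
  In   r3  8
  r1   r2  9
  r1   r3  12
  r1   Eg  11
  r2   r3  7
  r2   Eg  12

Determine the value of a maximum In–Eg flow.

15

Augment In→r1→Eg: bottleneck 3, flow now 3.
Augment In→r2→Eg: bottleneck 12, flow now 15.
No augmenting path remains; maximum flow = 15.
In the residual graph, reachable from In: {In, r3}.
Min-cut edges: In→r1 (3), In→r2 (12); capacity 3 + 12 = 15.
This cut is saturated, so no flow can exceed 15.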